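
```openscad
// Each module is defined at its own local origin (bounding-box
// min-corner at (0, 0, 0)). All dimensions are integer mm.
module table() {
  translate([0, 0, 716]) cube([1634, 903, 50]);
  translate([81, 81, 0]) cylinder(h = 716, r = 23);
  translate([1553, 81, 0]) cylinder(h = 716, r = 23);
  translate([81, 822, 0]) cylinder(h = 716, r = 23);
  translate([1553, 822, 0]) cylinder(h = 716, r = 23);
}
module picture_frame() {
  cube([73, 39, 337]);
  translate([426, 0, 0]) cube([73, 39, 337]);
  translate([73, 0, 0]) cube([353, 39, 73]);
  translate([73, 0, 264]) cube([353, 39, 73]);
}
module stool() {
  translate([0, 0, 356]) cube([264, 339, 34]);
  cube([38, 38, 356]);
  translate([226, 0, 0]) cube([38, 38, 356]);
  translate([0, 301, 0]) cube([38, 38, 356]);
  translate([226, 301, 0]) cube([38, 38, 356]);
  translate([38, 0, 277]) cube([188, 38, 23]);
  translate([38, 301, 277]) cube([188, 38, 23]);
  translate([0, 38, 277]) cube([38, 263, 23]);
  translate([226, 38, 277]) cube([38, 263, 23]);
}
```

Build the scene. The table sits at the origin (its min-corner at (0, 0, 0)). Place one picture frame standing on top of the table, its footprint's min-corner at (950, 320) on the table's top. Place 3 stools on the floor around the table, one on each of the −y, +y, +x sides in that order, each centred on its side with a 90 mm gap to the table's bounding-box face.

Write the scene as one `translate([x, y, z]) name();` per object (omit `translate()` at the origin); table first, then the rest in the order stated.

table();
translate([950, 320, 766]) picture_frame();
translate([685, -429, 0]) stool();
translate([685, 993, 0]) stool();
translate([1724, 282, 0]) stool();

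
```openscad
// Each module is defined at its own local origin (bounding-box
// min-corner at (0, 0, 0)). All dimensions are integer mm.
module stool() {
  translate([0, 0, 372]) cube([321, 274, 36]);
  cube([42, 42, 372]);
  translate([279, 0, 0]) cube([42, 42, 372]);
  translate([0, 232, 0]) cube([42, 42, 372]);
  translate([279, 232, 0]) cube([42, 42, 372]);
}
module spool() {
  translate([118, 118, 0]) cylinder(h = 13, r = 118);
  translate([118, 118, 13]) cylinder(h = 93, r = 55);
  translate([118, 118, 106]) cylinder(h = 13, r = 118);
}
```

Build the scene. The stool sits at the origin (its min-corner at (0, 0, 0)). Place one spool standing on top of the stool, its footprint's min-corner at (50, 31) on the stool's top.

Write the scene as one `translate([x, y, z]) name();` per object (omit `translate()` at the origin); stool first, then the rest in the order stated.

stool();
translate([50, 31, 408]) spool();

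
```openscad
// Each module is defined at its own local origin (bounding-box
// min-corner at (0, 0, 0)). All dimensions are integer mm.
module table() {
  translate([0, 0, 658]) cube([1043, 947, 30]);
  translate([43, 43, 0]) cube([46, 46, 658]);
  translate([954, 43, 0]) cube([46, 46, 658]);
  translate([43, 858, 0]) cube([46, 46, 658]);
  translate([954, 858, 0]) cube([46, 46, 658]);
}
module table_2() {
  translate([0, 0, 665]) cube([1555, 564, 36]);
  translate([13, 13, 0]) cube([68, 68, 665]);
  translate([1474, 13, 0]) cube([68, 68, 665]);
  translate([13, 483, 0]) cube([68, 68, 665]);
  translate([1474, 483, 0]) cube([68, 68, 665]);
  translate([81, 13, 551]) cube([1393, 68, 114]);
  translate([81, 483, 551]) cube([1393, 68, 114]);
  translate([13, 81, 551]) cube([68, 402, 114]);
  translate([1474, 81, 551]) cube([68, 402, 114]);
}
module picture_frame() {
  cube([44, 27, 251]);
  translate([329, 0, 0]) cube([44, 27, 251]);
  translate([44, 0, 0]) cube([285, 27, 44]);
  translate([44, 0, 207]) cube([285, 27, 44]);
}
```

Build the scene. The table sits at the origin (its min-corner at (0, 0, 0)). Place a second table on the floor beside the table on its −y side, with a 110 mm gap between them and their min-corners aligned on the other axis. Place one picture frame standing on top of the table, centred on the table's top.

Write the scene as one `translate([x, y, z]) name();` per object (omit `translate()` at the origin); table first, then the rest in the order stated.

table();
translate([0, -674, 0]) table_2();
translate([335, 460, 688]) picture_frame();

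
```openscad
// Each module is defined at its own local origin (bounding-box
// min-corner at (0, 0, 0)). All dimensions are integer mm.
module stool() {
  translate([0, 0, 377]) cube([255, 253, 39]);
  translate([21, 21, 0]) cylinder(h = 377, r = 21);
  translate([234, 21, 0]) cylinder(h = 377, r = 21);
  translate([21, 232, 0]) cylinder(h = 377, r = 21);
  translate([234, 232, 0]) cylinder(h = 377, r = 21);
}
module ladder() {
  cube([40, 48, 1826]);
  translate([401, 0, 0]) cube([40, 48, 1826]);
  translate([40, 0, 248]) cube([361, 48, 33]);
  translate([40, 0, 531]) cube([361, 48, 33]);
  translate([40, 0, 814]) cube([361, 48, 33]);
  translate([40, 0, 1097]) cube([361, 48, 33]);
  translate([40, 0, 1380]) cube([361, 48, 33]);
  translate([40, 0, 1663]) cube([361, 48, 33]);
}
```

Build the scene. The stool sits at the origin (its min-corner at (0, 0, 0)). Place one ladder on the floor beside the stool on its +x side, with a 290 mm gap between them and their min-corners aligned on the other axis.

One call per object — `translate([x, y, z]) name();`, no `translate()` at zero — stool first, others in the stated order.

stool();
translate([545, 0, 0]) ladder();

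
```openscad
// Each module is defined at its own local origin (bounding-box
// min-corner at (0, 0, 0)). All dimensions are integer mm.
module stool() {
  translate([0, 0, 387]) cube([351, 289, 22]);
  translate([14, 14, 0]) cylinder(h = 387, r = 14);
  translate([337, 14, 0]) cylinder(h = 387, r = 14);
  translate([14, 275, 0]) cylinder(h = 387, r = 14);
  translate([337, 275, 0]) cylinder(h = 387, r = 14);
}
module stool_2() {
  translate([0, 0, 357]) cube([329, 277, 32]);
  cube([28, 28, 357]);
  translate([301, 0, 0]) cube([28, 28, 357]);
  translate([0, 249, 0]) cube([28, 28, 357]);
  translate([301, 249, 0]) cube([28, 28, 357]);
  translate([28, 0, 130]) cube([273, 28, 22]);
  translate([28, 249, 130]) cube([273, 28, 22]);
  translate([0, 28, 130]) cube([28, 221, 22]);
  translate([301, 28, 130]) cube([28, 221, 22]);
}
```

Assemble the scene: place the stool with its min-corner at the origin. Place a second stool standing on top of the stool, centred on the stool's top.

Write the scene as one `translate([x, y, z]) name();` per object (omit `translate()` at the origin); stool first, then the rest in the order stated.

stool();
translate([11, 6, 409]) stool_2();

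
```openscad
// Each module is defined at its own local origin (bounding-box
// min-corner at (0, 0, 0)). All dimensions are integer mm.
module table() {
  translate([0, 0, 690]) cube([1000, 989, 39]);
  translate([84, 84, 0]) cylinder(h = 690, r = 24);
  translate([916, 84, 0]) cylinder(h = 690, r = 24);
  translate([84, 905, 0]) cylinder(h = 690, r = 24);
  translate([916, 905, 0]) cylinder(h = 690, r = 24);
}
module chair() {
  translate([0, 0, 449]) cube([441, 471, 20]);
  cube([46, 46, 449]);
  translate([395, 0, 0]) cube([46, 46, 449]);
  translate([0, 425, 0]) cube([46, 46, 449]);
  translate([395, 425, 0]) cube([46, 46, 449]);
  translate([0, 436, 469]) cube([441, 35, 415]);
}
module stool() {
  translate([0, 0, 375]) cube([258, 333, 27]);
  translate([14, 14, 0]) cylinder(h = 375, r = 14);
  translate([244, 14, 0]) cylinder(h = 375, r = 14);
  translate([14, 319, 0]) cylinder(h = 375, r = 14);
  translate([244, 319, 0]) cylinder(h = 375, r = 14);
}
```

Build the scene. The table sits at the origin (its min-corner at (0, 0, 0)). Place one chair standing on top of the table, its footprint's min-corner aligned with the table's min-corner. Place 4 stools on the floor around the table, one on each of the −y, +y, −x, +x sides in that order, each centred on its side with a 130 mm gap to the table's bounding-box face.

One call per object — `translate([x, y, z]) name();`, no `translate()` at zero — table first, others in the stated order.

table();
translate([0, 0, 729]) chair();
translate([371, -463, 0]) stool();
translate([371, 1119, 0]) stool();
translate([-388, 328, 0]) stool();
translate([1130, 328, 0]) stool();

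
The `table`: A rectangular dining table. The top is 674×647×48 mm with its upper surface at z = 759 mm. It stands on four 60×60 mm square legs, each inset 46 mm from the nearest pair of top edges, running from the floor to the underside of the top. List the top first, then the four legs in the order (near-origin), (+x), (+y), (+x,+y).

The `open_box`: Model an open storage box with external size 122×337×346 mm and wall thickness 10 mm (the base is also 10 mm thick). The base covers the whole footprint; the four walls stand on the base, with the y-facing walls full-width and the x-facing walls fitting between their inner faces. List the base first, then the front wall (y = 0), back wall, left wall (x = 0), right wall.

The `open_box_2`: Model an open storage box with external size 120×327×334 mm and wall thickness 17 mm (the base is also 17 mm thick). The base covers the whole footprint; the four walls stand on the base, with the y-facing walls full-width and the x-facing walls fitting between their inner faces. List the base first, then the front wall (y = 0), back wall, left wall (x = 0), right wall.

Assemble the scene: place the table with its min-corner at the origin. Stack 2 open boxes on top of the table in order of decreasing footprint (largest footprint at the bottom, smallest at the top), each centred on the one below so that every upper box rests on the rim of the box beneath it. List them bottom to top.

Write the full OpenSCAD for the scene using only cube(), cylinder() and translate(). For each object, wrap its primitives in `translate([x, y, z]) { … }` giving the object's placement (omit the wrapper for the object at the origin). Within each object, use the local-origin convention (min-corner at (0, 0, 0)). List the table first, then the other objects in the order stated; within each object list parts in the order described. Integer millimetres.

translate([0, 0, 711]) cube([674, 647, 48]);
translate([46, 46, 0]) cube([60, 60, 711]);
translate([568, 46, 0]) cube([60, 60, 711]);
translate([46, 541, 0]) cube([60, 60, 711]);
translate([568, 541, 0]) cube([60, 60, 711]);
translate([276, 155, 759]) {
  cube([122, 337, 10]);
  translate([0, 0, 10]) cube([122, 10, 336]);
  translate([0, 327, 10]) cube([122, 10, 336]);
  translate([0, 10, 10]) cube([10, 317, 336]);
  translate([112, 10, 10]) cube([10, 317, 336]);
}
translate([277, 160, 1105]) {
  cube([120, 327, 17]);
  translate([0, 0, 17]) cube([120, 17, 317]);
  translate([0, 310, 17]) cube([120, 17, 317]);
  translate([0, 17, 17]) cube([17, 293, 317]);
  translate([103, 17, 17]) cube([17, 293, 317]);
}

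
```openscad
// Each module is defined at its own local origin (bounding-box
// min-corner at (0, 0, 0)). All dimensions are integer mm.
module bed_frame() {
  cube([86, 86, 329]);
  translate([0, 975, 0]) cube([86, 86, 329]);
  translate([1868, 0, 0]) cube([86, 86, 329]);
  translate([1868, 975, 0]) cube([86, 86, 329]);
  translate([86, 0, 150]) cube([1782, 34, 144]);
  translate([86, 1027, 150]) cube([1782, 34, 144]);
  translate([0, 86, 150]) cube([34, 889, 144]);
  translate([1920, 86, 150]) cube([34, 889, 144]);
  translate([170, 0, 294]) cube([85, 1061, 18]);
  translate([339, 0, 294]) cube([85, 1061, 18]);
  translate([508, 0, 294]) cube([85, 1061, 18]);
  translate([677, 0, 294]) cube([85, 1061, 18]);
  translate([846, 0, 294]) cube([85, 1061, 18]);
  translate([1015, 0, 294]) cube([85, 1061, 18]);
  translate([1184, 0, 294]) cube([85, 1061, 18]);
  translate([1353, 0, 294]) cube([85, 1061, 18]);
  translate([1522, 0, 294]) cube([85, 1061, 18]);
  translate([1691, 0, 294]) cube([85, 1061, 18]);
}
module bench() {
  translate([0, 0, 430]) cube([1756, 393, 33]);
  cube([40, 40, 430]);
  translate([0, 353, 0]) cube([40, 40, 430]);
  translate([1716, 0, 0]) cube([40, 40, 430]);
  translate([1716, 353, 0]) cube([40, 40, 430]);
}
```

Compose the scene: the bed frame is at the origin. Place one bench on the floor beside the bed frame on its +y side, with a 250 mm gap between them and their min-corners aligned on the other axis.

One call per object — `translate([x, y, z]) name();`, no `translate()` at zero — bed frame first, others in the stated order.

bed_frame();
translate([0, 1311, 0]) bench();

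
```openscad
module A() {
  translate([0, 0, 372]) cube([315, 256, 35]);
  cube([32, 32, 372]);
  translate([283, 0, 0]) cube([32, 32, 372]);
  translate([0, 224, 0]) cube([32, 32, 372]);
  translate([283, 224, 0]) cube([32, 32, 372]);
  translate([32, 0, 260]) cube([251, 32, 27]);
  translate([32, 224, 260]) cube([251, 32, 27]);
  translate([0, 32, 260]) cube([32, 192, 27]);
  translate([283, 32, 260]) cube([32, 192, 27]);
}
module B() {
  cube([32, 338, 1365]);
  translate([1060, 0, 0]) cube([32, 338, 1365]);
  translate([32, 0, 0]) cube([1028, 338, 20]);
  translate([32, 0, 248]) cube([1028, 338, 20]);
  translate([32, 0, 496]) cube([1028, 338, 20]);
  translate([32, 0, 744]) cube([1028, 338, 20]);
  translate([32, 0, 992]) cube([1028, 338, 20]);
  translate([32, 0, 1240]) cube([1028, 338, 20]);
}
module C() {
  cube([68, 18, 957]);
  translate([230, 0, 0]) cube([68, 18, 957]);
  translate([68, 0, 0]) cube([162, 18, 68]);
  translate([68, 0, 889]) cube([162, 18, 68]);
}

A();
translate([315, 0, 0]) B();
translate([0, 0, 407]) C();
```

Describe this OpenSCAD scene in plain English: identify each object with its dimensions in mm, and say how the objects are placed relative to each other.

A is a four-legged stool. The seat is a 315×256×35 mm slab whose top surface is at z = 407 mm; four square legs, each 32×32 mm in cross-section, run from the floor (z = 0) to the underside of the seat, each flush with a corner of the seat. Four stretchers, 32 mm wide and 27 mm tall, connect adjacent legs with their undersides at z = 260 mm, each running between the inner faces of the legs it joins and aligned with the legs' outer faces on the other axis.

B is an open bookshelf. Two side panels, each 32 mm thick, 338 mm deep and 1365 mm tall, stand 1092 mm apart (outside-to-outside). Between them sit 6 shelves, each 20 mm thick and 338 mm deep, spanning the full gap between the sides. The bottom shelf rests on the floor (its underside at z = 0) and the clear gap between one shelf's top and the next shelf's underside is 228 mm.

C is a picture frame with a 162×821 mm rectangular opening (x by z) and a uniform 68 mm border on every side. Frame depth is 18 mm along y. It is built from two vertical stiles running the full outside height and two horizontal rails spanning the gap between the stiles.

The bookshelf is against the stool's +x side, with their −y faces flush. The picture frame is on top of the stool.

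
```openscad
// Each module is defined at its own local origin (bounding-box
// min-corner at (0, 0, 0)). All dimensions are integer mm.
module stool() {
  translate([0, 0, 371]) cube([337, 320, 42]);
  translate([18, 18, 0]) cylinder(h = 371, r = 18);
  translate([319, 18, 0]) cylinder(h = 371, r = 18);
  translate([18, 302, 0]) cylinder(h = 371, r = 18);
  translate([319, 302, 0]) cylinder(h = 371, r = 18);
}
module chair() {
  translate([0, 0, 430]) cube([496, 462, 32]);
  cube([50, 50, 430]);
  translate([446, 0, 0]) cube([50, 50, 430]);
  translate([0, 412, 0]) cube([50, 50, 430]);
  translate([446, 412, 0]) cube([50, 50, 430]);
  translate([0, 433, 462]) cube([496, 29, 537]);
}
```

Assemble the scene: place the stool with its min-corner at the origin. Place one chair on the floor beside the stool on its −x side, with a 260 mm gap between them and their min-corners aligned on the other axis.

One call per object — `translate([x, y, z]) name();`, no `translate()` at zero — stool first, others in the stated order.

stool();
translate([-756, 0, 0]) chair();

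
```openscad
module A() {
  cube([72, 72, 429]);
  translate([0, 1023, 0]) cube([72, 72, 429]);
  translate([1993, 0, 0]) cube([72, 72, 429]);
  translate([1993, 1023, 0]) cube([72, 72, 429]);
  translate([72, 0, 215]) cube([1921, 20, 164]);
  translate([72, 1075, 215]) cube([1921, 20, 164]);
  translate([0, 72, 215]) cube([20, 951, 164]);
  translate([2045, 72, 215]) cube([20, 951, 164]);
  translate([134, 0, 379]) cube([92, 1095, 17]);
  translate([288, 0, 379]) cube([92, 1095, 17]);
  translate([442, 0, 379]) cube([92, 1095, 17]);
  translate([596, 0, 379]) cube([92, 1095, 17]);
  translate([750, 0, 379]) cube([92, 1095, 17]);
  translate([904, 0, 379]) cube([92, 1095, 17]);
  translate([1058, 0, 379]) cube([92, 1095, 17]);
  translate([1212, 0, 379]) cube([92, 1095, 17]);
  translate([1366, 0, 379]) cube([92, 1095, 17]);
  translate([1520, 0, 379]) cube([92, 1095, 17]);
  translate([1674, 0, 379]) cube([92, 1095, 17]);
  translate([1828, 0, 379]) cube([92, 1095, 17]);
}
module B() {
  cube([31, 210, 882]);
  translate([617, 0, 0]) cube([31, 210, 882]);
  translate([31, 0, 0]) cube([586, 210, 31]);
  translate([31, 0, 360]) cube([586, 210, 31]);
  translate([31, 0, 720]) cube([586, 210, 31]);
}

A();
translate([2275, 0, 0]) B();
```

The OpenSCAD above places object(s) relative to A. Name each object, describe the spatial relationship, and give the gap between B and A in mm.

A is a bed frame. B is a bookshelf. The bookshelf is on the floor beside the bed frame on its +x side. The gap between the bookshelf and the bed frame is 210 mm.

The bookshelf's nearest face is 210 mm from the bed frame's +x face.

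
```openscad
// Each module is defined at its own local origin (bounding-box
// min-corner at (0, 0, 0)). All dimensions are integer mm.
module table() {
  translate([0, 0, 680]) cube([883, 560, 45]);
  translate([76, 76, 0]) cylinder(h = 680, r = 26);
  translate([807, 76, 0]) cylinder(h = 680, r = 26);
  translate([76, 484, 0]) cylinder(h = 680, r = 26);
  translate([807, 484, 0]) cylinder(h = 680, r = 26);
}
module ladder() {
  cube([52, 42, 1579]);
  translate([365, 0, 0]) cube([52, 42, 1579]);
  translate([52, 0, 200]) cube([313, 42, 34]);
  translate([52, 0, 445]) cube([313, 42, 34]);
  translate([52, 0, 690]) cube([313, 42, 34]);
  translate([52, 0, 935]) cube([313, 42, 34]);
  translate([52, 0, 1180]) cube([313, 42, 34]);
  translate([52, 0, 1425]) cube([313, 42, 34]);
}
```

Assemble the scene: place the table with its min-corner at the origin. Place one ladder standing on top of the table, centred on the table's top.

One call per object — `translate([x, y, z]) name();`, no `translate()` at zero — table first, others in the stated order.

table();
translate([233, 259, 725]) ladder();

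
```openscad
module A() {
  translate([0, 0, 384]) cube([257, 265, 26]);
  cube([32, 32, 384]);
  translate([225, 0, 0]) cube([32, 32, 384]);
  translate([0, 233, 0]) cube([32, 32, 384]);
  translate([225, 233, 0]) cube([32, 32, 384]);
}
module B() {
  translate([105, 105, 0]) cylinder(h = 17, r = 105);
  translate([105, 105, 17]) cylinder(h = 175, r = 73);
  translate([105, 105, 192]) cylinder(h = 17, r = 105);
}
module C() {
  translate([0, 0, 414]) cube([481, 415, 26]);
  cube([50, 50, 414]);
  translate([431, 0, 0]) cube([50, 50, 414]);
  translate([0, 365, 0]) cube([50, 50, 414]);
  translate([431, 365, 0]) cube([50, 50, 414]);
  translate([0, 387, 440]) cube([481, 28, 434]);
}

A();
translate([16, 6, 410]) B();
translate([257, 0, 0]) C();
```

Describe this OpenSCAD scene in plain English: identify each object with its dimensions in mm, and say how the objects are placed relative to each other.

A is a four-legged stool. The seat is 257×265 mm, 26 mm thick, top at z = 410 mm. It stands on four square legs, each 32×32 mm in cross-section, from z = 0 to the seat underside, each flush with a corner of the seat.

B is a spool: two coaxial disc flanges of radius 105 mm and thickness 17 mm, joined by a core cylinder of radius 73 mm and height 175 mm. The lower flange rests on z = 0 and the three cylinders share a vertical axis.

C is a chair. The seat is a 481×415×26 mm slab with its top at z = 440 mm, on four 50×50 mm corner legs (flush with the seat edges, standing on z = 0). A flat backrest 28 mm thick, 434 mm tall, spans the full seat width and rises from the seat top along its +y edge, rear face flush with the rear of the seat.

The spool is on top of the stool. The chair is against the stool's +x side, with their −y faces flush.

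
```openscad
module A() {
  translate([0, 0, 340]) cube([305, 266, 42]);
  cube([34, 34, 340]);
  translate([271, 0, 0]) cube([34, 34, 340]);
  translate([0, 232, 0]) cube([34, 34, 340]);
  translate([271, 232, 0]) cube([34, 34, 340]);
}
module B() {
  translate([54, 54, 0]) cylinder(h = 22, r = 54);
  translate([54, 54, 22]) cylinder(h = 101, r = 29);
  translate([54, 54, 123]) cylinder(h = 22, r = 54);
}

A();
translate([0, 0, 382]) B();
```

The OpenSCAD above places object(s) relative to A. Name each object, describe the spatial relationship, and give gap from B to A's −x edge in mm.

A is a stool. B is a spool. The spool is on top of the stool. The gap from the spool to the stool's −x edge is 0 mm.

The spool's min-x is at 0; the stool's min-x is 0; gap = 0 mm.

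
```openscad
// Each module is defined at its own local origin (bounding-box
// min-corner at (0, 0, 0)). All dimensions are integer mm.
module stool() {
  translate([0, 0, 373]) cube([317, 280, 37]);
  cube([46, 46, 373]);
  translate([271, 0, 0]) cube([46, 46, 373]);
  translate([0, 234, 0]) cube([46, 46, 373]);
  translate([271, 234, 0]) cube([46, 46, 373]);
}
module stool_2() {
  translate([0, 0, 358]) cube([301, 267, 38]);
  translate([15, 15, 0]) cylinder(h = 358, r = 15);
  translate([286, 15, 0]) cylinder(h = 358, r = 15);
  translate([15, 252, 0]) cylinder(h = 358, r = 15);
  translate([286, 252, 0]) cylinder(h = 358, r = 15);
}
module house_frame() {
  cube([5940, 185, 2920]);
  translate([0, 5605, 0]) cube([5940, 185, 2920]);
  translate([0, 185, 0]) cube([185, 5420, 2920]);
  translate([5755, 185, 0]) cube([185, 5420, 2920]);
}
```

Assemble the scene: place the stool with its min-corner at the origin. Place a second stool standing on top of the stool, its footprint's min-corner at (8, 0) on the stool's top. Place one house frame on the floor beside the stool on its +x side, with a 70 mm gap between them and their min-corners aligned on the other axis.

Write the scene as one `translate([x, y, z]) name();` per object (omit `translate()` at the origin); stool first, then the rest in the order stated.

stool();
translate([8, 0, 410]) stool_2();
translate([387, 0, 0]) house_frame();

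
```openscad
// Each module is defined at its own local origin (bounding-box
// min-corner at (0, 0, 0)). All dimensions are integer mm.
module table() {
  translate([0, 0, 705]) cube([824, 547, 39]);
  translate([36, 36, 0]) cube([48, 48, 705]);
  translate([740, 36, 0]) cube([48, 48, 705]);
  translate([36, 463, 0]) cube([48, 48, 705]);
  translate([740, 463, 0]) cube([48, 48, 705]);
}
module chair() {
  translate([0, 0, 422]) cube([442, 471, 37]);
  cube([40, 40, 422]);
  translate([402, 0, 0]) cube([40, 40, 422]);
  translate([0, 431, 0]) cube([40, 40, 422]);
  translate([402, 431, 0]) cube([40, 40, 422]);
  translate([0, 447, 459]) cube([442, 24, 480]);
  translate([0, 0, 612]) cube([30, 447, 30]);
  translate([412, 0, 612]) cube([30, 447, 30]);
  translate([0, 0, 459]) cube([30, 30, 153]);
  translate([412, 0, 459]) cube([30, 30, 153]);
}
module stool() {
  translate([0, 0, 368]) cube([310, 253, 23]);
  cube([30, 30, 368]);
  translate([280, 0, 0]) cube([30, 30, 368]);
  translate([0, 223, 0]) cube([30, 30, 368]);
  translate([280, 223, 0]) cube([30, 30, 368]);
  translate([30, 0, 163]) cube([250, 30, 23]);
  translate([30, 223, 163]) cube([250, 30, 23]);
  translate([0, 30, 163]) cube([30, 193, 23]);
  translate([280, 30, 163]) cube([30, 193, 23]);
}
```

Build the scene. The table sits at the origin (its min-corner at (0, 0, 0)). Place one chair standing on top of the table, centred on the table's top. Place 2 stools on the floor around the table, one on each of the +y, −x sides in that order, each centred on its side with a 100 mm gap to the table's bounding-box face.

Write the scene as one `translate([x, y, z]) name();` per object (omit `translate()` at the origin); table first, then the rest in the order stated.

table();
translate([191, 38, 744]) chair();
translate([257, 647, 0]) stool();
translate([-410, 147, 0]) stool();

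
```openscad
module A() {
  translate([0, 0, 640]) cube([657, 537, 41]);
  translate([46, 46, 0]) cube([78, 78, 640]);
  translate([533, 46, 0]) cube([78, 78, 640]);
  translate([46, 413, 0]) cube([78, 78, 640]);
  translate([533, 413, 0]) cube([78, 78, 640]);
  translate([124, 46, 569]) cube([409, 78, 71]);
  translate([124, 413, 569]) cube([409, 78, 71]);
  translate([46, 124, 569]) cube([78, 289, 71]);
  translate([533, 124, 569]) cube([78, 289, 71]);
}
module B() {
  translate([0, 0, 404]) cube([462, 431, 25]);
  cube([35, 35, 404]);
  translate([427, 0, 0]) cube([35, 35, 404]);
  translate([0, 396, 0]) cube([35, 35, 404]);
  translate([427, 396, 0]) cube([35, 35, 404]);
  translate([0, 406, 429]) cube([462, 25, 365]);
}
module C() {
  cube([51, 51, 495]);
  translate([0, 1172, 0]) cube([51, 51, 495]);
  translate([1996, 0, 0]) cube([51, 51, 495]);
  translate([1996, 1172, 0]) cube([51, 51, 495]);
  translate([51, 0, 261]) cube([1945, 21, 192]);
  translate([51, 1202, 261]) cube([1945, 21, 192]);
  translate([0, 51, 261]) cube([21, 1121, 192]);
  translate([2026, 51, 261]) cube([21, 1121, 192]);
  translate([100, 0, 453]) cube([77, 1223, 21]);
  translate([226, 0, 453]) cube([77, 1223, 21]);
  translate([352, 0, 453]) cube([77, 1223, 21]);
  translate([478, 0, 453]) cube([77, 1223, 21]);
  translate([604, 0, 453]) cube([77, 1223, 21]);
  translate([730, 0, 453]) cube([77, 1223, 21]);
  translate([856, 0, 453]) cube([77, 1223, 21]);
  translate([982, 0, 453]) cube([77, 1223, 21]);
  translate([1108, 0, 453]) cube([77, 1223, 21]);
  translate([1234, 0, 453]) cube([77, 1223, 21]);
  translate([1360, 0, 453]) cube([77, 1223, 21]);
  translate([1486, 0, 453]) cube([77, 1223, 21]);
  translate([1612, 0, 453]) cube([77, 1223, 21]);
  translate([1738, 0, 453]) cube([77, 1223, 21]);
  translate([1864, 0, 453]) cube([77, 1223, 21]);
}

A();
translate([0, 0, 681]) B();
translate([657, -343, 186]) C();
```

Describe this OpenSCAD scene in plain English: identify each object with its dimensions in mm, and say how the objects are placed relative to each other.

A is a table with a 657×537 mm rectangular top, 41 mm thick, top surface at z = 681 mm, supported by four 78×78 mm square legs, each inset 46 mm from the nearest pair of top edges, running from the floor. Four apron rails, 78 mm thick and 71 mm tall, run between adjacent legs with their top edges flush with the underside of the top and their outer faces flush with the legs' outer faces.

B is a chair: 462×431 mm seat, 25 mm thick, top at z = 429 mm, on four 35 mm square corner legs flush with the seat edges. A 25 mm thick backrest slab spans the full seat width, extending 365 mm above the seat top, its back face flush with the seat's +y edge.

C is a bed frame 2047 mm long (x) by 1223 mm wide (y). Four 51×51 mm corner posts, 495 mm tall, at the corners of the footprint. Four rails of 21 mm thickness and 192 mm height run between adjacent posts with their undersides at z = 261 mm, their outer faces flush with the outside of the frame (the two x-running rails run between the posts' inner faces; the two y-running rails run between the posts' inner faces). 15 slats, each 77 mm wide (x) and 21 mm thick, lie across the top of the two x-running rails, running the full 1223 mm width of the frame in y; the slats are evenly spaced along x between the inner faces of the end posts with equal gaps (rounded down to the nearest mm) at the −x end and between each pair — any rounding remainder accumulates at the +x end.

The chair is on top of the table. The bed frame is beside the table with their tops flush at z = 681.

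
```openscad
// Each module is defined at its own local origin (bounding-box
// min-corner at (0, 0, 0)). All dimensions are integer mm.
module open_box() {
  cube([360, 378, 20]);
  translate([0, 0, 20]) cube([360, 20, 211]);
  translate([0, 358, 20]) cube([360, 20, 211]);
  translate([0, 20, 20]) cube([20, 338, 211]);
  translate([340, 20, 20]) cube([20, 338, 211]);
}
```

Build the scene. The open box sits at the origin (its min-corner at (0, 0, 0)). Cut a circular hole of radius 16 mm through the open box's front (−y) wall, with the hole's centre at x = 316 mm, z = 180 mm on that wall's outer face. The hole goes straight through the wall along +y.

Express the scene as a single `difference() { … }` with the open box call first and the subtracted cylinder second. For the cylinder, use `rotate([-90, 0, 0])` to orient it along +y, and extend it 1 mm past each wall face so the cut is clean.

difference() {
  open_box();
  translate([316, -1, 180]) rotate([-90, 0, 0]) cylinder(h = 22, r = 16);
}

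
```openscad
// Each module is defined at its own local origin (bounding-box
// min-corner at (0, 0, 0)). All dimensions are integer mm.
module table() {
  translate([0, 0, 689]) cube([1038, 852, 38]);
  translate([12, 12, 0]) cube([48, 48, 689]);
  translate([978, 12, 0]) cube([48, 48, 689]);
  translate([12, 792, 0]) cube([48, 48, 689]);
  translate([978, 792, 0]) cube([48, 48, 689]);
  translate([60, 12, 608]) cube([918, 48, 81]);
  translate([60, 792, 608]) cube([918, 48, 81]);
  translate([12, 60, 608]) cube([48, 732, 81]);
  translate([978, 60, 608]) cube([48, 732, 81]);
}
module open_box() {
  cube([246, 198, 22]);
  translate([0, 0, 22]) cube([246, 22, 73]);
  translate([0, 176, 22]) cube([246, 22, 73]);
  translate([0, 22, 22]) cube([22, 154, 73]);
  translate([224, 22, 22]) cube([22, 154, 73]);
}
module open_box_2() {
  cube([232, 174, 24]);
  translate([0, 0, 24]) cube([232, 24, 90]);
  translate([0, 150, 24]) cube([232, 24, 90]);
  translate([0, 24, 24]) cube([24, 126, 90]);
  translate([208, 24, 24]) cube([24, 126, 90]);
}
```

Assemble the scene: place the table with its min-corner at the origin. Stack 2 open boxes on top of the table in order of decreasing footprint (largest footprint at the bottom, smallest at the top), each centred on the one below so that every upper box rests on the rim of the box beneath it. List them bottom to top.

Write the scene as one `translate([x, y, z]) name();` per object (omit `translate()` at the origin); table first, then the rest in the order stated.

table();
translate([396, 327, 727]) open_box();
translate([403, 339, 822]) open_box_2();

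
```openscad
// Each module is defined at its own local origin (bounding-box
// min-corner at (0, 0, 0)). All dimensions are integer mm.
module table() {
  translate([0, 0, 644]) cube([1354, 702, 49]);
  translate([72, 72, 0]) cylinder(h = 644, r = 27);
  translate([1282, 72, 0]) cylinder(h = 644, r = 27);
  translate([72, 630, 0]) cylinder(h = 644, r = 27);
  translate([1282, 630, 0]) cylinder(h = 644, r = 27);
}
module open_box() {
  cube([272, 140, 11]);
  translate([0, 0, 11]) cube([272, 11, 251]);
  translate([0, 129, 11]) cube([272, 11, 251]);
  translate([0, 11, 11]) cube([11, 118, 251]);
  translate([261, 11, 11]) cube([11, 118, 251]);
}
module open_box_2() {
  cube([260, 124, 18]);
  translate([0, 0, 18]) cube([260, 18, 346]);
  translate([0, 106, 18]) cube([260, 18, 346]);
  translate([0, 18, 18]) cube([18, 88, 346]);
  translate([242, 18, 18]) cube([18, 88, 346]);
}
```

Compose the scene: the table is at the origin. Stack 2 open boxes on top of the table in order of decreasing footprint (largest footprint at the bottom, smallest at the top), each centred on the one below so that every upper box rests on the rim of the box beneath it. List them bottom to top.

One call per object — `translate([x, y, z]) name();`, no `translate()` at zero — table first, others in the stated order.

table();
translate([541, 281, 693]) open_box();
translate([547, 289, 955]) open_box_2();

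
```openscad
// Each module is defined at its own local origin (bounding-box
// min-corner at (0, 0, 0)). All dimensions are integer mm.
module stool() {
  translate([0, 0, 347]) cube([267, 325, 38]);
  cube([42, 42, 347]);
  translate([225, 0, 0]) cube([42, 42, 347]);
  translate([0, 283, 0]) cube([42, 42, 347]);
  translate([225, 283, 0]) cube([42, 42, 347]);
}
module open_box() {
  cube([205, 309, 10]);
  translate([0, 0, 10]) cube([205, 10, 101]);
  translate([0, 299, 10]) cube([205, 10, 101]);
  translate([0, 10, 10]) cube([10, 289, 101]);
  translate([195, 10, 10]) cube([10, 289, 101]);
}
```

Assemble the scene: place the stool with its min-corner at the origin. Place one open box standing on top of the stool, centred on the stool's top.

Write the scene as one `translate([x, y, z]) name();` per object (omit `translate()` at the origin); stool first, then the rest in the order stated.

stool();
translate([31, 8, 385]) open_box();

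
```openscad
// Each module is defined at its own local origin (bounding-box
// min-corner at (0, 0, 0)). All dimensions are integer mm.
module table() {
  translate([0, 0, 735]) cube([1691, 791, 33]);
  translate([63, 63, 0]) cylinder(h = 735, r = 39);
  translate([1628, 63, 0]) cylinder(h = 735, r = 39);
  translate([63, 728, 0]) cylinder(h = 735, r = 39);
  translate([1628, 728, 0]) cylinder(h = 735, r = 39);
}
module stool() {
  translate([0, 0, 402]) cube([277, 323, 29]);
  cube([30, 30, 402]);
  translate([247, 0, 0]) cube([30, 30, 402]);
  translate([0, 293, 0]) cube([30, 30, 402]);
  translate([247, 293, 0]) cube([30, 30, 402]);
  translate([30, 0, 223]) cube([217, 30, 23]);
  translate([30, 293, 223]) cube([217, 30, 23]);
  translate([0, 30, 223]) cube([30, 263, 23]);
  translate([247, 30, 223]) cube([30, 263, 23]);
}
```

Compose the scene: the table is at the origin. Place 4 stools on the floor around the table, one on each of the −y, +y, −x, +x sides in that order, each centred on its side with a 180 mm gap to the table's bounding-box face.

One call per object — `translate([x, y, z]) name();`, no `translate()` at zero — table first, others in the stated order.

table();
translate([707, -503, 0]) stool();
translate([707, 971, 0]) stool();
translate([-457, 234, 0]) stool();
translate([1871, 234, 0]) stool();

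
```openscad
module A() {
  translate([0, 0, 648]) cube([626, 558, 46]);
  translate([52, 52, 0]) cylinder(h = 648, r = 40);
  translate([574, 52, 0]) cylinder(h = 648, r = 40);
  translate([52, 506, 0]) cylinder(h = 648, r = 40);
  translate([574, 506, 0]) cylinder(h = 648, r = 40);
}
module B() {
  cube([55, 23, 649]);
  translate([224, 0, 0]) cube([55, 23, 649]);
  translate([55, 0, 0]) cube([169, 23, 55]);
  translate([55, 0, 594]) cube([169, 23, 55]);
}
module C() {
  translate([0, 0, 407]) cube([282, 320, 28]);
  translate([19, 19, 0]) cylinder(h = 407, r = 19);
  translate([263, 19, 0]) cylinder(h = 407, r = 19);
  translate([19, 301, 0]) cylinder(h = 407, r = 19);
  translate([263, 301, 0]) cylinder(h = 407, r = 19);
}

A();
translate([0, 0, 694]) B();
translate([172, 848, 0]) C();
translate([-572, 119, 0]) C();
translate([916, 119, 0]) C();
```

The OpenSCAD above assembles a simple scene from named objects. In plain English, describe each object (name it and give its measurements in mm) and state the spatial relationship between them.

A is a table: top 626 mm (x) × 558 mm (y), 46 mm thick, upper face at z = 694 mm, on four round legs of 80 mm diameter, each leg's bounding box inset 12 mm from the nearest pair of top edges, running from z = 0 to the bottom of the top.

B is a rectangular picture frame lying in the x–z plane (depth along y). The opening is 169 mm wide (x) by 539 mm tall (z), surrounded by a border 55 mm wide on all four sides. The frame is 23 mm deep and is made of two full-height vertical stiles with two horizontal rails fitted between them.

C is a four-legged stool. The seat is a 282×320×28 mm slab whose top surface is at z = 435 mm; four round legs, each 38 mm in diameter, run from the floor (z = 0) to the underside of the seat, each leg's axis is inset half a diameter from the nearest pair of seat edges (so the leg's bounding box is flush with the corner).

The picture frame is on top of the table. Three stools sit around the table at the +y, −x, +x sides.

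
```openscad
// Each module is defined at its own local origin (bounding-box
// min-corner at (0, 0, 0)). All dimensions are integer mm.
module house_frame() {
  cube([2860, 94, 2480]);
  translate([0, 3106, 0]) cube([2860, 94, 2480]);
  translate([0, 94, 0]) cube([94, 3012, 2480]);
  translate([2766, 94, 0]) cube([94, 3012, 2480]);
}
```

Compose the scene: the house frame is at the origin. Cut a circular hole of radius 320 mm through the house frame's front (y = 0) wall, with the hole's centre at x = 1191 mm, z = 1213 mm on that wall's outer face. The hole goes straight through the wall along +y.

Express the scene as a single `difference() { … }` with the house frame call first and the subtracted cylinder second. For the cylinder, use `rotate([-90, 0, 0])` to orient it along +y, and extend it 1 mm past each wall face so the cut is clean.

difference() {
  house_frame();
  translate([1191, -1, 1213]) rotate([-90, 0, 0]) cylinder(h = 96, r = 320);
}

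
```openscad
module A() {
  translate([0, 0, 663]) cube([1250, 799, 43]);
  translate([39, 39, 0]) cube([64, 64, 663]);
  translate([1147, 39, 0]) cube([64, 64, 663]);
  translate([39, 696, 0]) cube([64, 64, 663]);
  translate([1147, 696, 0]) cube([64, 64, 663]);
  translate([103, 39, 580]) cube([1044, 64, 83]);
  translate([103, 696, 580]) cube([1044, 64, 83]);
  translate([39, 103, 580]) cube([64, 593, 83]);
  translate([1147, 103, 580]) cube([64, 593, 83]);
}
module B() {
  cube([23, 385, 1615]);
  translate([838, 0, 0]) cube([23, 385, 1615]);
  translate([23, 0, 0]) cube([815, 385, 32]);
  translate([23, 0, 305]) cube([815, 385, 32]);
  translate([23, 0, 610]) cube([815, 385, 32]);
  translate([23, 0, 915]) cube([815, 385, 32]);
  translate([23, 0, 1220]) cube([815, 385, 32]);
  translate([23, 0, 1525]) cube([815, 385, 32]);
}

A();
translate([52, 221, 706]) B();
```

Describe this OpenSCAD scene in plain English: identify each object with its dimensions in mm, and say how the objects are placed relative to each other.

A is a rectangular dining table. The top is 1250×799×43 mm with its upper surface at z = 706 mm. It stands on four 64×64 mm square legs, each inset 39 mm from the nearest pair of top edges, running from the floor to the underside of the top. Four apron rails, 64 mm thick and 83 mm tall, run between adjacent legs with their top edges flush with the underside of the top and their outer faces flush with the legs' outer faces.

B is a bookshelf 861 mm wide overall, 385 mm deep and 1615 mm tall. The two sides are 23 mm thick vertical panels. 6 horizontal shelves of 32 mm thickness span between the inner faces of the sides; the lowest shelf sits on the floor and shelves are stacked with a clear vertical gap of 273 mm between each pair.

The bookshelf is on top of the table.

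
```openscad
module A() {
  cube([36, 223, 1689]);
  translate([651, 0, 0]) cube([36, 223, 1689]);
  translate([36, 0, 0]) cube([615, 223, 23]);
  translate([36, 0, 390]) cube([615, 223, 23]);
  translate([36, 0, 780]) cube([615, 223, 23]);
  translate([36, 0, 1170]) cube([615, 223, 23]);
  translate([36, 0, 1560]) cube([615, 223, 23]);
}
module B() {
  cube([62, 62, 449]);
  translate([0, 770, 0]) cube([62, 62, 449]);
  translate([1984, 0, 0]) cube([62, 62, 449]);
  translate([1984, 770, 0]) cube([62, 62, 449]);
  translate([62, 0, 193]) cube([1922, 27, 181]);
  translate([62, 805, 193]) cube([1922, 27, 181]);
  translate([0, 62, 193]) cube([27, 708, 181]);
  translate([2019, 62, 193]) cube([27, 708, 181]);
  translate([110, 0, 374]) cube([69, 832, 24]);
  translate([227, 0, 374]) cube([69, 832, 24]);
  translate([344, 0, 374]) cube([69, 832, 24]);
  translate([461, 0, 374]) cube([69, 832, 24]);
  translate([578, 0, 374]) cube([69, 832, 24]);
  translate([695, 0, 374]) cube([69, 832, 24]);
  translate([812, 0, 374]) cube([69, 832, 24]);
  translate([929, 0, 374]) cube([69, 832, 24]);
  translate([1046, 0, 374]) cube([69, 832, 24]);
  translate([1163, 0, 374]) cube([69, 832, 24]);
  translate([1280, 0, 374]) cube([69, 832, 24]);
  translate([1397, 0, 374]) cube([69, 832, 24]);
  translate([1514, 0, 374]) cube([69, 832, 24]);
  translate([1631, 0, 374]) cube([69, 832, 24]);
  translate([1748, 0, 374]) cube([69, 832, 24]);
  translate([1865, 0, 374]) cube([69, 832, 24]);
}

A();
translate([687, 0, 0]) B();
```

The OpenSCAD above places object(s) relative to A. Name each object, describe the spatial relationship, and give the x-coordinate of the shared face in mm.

The bookshelf's +x face and the bed frame's −x face are both at x = 687 mm.

A is a bookshelf. B is a bed frame. The bed frame is against the bookshelf's +x side, with their −y faces flush. The x-coordinate of the shared face is 687 mm.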